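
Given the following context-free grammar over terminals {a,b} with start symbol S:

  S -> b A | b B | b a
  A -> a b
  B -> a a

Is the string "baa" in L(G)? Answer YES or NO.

Convert to CNF:
  S -> T1 A | T1 B | T1 T0
  A -> T0 T1
  B -> T0 T0
  T0 -> a
  T1 -> b

CYK table (by increasing span):
  cell(0,0) b: {T1}  orig:{}
  cell(1,1) a: {T0}  orig:{}
  cell(2,2) a: {T0}  orig:{}
  cell(0,1) ba: {S}
  cell(1,2) aa: {B}
  cell(0,2) baa: {S}

S ∈ T[0,2] ⇒ YES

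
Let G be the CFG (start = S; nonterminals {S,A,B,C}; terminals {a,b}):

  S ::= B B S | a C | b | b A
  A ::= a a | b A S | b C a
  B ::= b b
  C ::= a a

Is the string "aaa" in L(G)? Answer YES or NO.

CNF form of G:
  S -> B X4 | T0 C | T1 A | b
  A -> T0 T0 | T1 X2 | T1 X3
  B -> T1 T1
  C -> T0 T0
  T0 -> a
  T1 -> b
  X2 -> A S
  X3 -> C T0
  X4 -> B S

Fill CYK table bottom-up:
  T[0,0] 'a' = {T0}  orig:{}
  T[1,1] 'a' = {T0}  orig:{}
  T[2,2] 'a' = {T0}  orig:{}
  T[0,1] 'aa' = {A,C}
  T[1,2] 'aa' = {A,C}
  T[0,2] 'aaa' = {S,X3}  orig:{S}

S ∈ T[0,2] ⇒ YES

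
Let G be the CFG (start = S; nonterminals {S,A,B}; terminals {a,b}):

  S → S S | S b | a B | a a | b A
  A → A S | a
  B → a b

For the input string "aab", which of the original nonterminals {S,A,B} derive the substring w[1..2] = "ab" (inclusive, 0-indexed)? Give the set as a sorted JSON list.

CNF form of G:
  S -> S S | S T1 | T0 B | T0 T0 | T1 A
  A -> A S | a
  B -> T0 T1
  T0 -> a
  T1 -> b

CYK table (by increasing span), restricted to cells inside w[1..2]:
  cell(1,1) a: {A,T0}  orig:{A}
  cell(2,2) b: {T1}  orig:{}
  cell(1,2) ab: {B}

Original NTs in T[1,2] deriving "ab": ["B"]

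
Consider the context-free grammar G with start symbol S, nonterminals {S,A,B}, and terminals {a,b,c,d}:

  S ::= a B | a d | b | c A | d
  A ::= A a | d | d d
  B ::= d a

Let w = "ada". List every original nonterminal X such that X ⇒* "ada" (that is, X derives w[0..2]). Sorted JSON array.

Convert to CNF:
  S -> T0 B | T0 T1 | T2 A | b | d
  A -> A T0 | T1 T1 | d
  B -> T1 T0
  T0 -> a
  T1 -> d
  T2 -> c

CYK table (by increasing span), restricted to cells inside w[0..2]:
  T[0,0] 'a' = {T0}  orig:{}
  T[1,1] 'd' = {A,S,T1}  orig:{A,S}
  T[2,2] 'a' = {T0}  orig:{}
  T[0,1] 'ad' = {S}
  T[1,2] 'da' = {A,B}
  T[0,2] 'ada' = {S}

Original NTs in T[0,2] deriving "ada": ["S"]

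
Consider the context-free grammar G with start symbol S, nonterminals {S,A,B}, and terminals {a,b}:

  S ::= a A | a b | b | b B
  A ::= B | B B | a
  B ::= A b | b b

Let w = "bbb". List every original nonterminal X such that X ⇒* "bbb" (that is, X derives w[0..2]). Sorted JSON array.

Convert to CNF:
  S -> T0 B | T1 A | T1 T0 | b
  A -> A T0 | B B | T0 T0 | a
  B -> A T0 | T0 T0
  T0 -> b
  T1 -> a

CYK fill, restricted to cells inside w[0..2]:
  [0..0]={S,T0}  "b"  orig:{S}
  [1..1]={S,T0}  "b"  orig:{S}
  [2..2]={S,T0}  "b"  orig:{S}
  [0..1]={A,B}  "bb"
  [1..2]={A,B}  "bb"
  [0..2]={A,B,S}  "bbb"

Original NTs in T[0,2] deriving "bbb": ["A", "B", "S"]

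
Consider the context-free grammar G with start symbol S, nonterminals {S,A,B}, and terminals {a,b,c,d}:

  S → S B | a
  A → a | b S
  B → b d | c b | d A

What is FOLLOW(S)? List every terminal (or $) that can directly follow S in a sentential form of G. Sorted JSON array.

FIRST iteration:
pass 1:
  A via A→a: +{a}
  A via A→b S: +{b}
  B via B→b d: +{b}
  B via B→c b: +{c}
  B via B→d A: +{d}
  S via S→a: +{a}
  S: {a}  A: {a,b}  B: {b,c,d}
pass 2: — fixpoint
  S: {a}  A: {a,b}  B: {b,c,d}

Compute FOLLOW by fixpoint:
seed FOLLOW(S) with $
round 1:
  S→S B: FOLLOW(S) ⊇ FIRST(B) = {b,c,d}; new: +{b,c,d}
  S→S B: FOLLOW(B) ⊇ FOLLOW(S) ⊇ {$,b,c,d}; new: +{$,b,c,d}
  FOLLOW(S)={$,b,c,d}  FOLLOW(A)={}  FOLLOW(B)={$,b,c,d}
round 2:
  B→d A: FOLLOW(A) ⊇ FOLLOW(B) ⊇ {$,b,c,d}; new: +{$,b,c,d}
  FOLLOW(S)={$,b,c,d}  FOLLOW(A)={$,b,c,d}  FOLLOW(B)={$,b,c,d}
round 3: — fixpoint
  FOLLOW(S)={$,b,c,d}  FOLLOW(A)={$,b,c,d}  FOLLOW(B)={$,b,c,d}

FOLLOW(S) = ["$", "b", "c", "d"]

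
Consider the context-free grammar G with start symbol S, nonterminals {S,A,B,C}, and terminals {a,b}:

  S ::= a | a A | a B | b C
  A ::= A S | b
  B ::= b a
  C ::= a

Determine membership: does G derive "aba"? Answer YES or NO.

CNF form of G:
  S -> T0 C | T1 A | T1 B | a
  A -> A S | b
  B -> T0 T1
  C -> a
  T0 -> b
  T1 -> a

CYK fill:
  cell(0,0) a: {C,S,T1}  orig:{C,S}
  cell(1,1) b: {A,T0}  orig:{A}
  cell(2,2) a: {C,S,T1}  orig:{C,S}
  cell(0,1) ab: {S}
  cell(1,2) ba: {A,B,S}
  cell(0,2) aba: {S}

S ∈ T[0,2] ⇒ YES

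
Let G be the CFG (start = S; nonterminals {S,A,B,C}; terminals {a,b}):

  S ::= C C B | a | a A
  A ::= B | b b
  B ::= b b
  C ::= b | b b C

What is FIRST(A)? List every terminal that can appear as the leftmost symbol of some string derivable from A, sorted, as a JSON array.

Compute FIRST by fixpoint:
round 1:
  A via A→b b: +{b}
  B via B→b b: +{b}
  C via C→b: +{b}
  S via S→C C B: +{b}
  S via S→a: +{a}
  FIRST(S)={a,b}  FIRST(A)={b}  FIRST(B)={b}  FIRST(C)={b}
round 2: done
  FIRST(S)={a,b}  FIRST(A)={b}  FIRST(B)={b}  FIRST(C)={b}

FIRST(A) = ["b"]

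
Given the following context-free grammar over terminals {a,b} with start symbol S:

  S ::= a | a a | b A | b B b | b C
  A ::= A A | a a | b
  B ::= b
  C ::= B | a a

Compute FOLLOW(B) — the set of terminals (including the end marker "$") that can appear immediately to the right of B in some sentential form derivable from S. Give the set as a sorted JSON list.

FIRST iteration:
iter 1:
  A via A→a a: +{a}
  A via A→b: +{b}
  B via B→b: +{b}
  C via C→B: +{b}
  C via C→a a: +{a}
  S via S→a: +{a}
  S via S→b A: +{b}
  S: {a,b}  A: {a,b}  B: {b}  C: {a,b}
iter 2: done
  S: {a,b}  A: {a,b}  B: {b}  C: {a,b}

Compute FOLLOW by fixpoint:
FOLLOW(S) := {$}
iter 1:
  A→A A: FOLLOW(A) ⊇ FIRST(A) = {a,b}; new: +{a,b}
  S→b A: FOLLOW(A) ⊇ FOLLOW(S) ⊇ {$}; new: +{$}
  S→b B b: FOLLOW(B) ⊇ FIRST(b) = {b}; new: +{b}
  S→b C: FOLLOW(C) ⊇ FOLLOW(S) ⊇ {$}; new: +{$}
  FOLLOW(S)={$}  FOLLOW(A)={$,a,b}  FOLLOW(B)={b}  FOLLOW(C)={$}
iter 2:
  C→B: FOLLOW(B) ⊇ FOLLOW(C) ⊇ {$}; new: +{$}
  FOLLOW(S)={$}  FOLLOW(A)={$,a,b}  FOLLOW(B)={$,b}  FOLLOW(C)={$}
iter 3: done
  FOLLOW(S)={$}  FOLLOW(A)={$,a,b}  FOLLOW(B)={$,b}  FOLLOW(C)={$}

FOLLOW(B) = ["$", "b"]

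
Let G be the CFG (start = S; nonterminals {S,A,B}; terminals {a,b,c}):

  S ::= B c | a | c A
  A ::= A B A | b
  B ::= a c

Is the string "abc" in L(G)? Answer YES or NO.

CNF form of G:
  S -> B T1 | T1 A | a
  A -> A X2 | b
  B -> T0 T1
  T0 -> a
  T1 -> c
  X2 -> B A

CYK table (by increasing span):
  T[0,0] 'a' = {S,T0}  orig:{S}
  T[1,1] 'b' = {A}
  T[2,2] 'c' = {T1}  orig:{}
  T[0,1] 'ab' = ∅
  T[1,2] 'bc' = ∅
  T[0,2] 'abc' = ∅

S ∉ T[0,2] ⇒ NO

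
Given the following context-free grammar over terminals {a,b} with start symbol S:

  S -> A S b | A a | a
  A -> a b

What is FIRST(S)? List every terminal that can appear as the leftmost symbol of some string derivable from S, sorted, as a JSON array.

FIRST sets, iterate to fixpoint:
round 1:
  A via A→a b: +{a}
  S via S→A S b: +{a}
  FIRST(S)={a}  FIRST(A)={a}
round 2: — fixpoint
  FIRST(S)={a}  FIRST(A)={a}

FIRST(S) = ["a"]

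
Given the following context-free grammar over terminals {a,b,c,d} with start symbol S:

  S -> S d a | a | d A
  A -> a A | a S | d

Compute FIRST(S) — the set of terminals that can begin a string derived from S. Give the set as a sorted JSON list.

FIRST iteration:
round 1:
  A via A→a A: +{a}
  A via A→d: +{d}
  S via S→a: +{a}
  S via S→d A: +{d}
  FIRST(S)={a,d}  FIRST(A)={a,d}
round 2: — fixpoint
  FIRST(S)={a,d}  FIRST(A)={a,d}

FIRST(S) = ["a", "d"]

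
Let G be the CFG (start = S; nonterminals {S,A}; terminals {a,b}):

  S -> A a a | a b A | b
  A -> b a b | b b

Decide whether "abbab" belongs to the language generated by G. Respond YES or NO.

CNF form of G:
  S -> A X3 | T1 X4 | b
  A -> T0 T0 | T0 X2
  T0 -> b
  T1 -> a
  X2 -> T1 T0
  X3 -> T1 T1
  X4 -> T0 A

Fill CYK table bottom-up:
  T[0,0] 'a' = {T1}  orig:{}
  T[1,1] 'b' = {S,T0}  orig:{S}
  T[2,2] 'b' = {S,T0}  orig:{S}
  T[3,3] 'a' = {T1}  orig:{}
  T[4,4] 'b' = {S,T0}  orig:{S}
  T[0,1] 'ab' = {X2}  orig:{}
  T[1,2] 'bb' = {A}
  T[2,3] 'ba' = ∅
  T[3,4] 'ab' = {X2}  orig:{}
  T[0,2] 'abb' = ∅
  T[1,3] 'bba' = ∅
  T[2,4] 'bab' = {A}
  T[0,3] 'abba' = ∅
  T[1,4] 'bbab' = {X4}  orig:{}
  T[0,4] 'abbab' = {S}

S ∈ T[0,4] ⇒ YES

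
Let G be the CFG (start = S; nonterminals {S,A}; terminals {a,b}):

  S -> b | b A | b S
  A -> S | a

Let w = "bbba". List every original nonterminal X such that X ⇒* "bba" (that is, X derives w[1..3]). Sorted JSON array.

CNF form of G:
  S -> T0 A | T0 S | b
  A -> T0 A | T0 S | a | b
  T0 -> b

CYK table (by increasing span) — only the sub-triangle for w[1..3]:
  cell(1,1) b: {A,S,T0}  orig:{A,S}
  cell(2,2) b: {A,S,T0}  orig:{A,S}
  cell(3,3) a: {A}
  cell(1,2) bb: {A,S}
  cell(2,3) ba: {A,S}
  cell(1,3) bba: {A,S}

Original NTs in T[1,3] deriving "bba": ["A", "S"]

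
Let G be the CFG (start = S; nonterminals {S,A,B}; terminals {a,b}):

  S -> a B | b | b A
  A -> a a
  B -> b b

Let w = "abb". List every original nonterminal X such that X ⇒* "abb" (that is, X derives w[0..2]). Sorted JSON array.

CNF form of G:
  S -> T0 B | T1 A | b
  A -> T0 T0
  B -> T1 T1
  T0 -> a
  T1 -> b

Fill CYK table bottom-up — only the sub-triangle for w[0..2]:
  T[0,0] 'a' = {T0}  orig:{}
  T[1,1] 'b' = {S,T1}  orig:{S}
  T[2,2] 'b' = {S,T1}  orig:{S}
  T[0,1] 'ab' = ∅
  T[1,2] 'bb' = {B}
  T[0,2] 'abb' = {S}

Original NTs in T[0,2] deriving "abb": ["S"]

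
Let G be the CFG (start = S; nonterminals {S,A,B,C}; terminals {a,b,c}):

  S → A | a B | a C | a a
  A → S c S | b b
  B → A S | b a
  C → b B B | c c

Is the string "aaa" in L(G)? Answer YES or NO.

CNF form of G:
  S -> S X5 | T1 T1 | T2 B | T2 C | T2 T2
  A -> S X3 | T1 T1
  B -> A S | T1 T2
  C -> T0 T0 | T1 X4
  T0 -> c
  T1 -> b
  T2 -> a
  X3 -> T0 S
  X4 -> B B
  X5 -> T0 S

CYK fill:
  T[0,0] 'a' = {T2}  orig:{}
  T[1,1] 'a' = {T2}  orig:{}
  T[2,2] 'a' = {T2}  orig:{}
  T[0,1] 'aa' = {S}
  T[1,2] 'aa' = {S}
  T[0,2] 'aaa' = ∅

S ∉ T[0,2] ⇒ NO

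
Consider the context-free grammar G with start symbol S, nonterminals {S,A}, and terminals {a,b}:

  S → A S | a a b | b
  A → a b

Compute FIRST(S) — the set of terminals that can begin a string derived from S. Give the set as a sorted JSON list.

FIRST iteration:
iter 1:
  A via A→a b: +{a}
  S via S→A S: +{a}
  S via S→b: +{b}
  S: {a,b}  A: {a}
iter 2: done
  S: {a,b}  A: {a}

FIRST(S) = ["a", "b"]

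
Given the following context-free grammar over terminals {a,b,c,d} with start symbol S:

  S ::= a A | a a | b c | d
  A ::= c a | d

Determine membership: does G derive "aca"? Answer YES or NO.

Convert to CNF:
  S -> T1 A | T1 T1 | T2 T0 | d
  A -> T0 T1 | d
  T0 -> c
  T1 -> a
  T2 -> b

CYK table (by increasing span):
  cell(0,0) a: {T1}  orig:{}
  cell(1,1) c: {T0}  orig:{}
  cell(2,2) a: {T1}  orig:{}
  cell(0,1) ac: ∅
  cell(1,2) ca: {A}
  cell(0,2) aca: {S}

S ∈ T[0,2] ⇒ YES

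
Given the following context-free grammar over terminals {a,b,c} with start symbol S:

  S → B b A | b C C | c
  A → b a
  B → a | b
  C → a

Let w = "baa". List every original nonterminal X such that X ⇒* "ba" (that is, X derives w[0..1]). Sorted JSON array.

CNF form of G:
  S -> B X2 | T0 X3 | c
  A -> T0 T1
  B -> a | b
  C -> a
  T0 -> b
  T1 -> a
  X2 -> T0 A
  X3 -> C C

CYK fill — only the sub-triangle for w[0..1]:
  T[0,0] 'b' = {B,T0}  orig:{B}
  T[1,1] 'a' = {B,C,T1}  orig:{B,C}
  T[0,1] 'ba' = {A}

Original NTs in T[0,1] deriving "ba": ["A"]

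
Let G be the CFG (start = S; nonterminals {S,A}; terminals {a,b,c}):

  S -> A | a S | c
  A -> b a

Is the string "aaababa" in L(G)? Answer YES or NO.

Convert to CNF:
  S -> T0 T1 | T1 S | c
  A -> T0 T1
  T0 -> b
  T1 -> a

CYK table (by increasing span):
  T[0,0] 'a' = {T1}  orig:{}
  T[1,1] 'a' = {T1}  orig:{}
  T[2,2] 'a' = {T1}  orig:{}
  T[3,3] 'b' = {T0}  orig:{}
  T[4,4] 'a' = {T1}  orig:{}
  T[5,5] 'b' = {T0}  orig:{}
  T[6,6] 'a' = {T1}  orig:{}
  T[0,1] 'aa' = ∅
  T[1,2] 'aa' = ∅
  T[2,3] 'ab' = ∅
  T[3,4] 'ba' = {A,S}
  T[4,5] 'ab' = ∅
  T[5,6] 'ba' = {A,S}
  T[0,2] 'aaa' = ∅
  T[1,3] 'aab' = ∅
  T[2,4] 'aba' = {S}
  T[3,5] 'bab' = ∅
  T[4,6] 'aba' = {S}
  T[0,3] 'aaab' = ∅
  T[1,4] 'aaba' = {S}
  T[2,5] 'abab' = ∅
  T[3,6] 'baba' = ∅
  T[0,4] 'aaaba' = {S}
  T[1,5] 'aabab' = ∅
  T[2,6] 'ababa' = ∅
  T[0,5] 'aaabab' = ∅
  T[1,6] 'aababa' = ∅
  T[0,6] 'aaababa' = ∅

S ∉ T[0,6] ⇒ NO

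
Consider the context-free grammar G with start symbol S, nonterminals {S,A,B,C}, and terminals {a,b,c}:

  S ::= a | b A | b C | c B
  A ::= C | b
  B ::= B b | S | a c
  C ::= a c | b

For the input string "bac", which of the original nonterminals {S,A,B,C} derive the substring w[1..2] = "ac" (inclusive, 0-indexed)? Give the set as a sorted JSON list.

CNF form of G:
  S -> T1 B | T2 A | T2 C | a
  A -> T0 T1 | b
  B -> B T2 | T0 T1 | T1 B | T2 A | T2 C | a
  C -> T0 T1 | b
  T0 -> a
  T1 -> c
  T2 -> b

CYK fill, restricted to cells inside w[1..2]:
  T[1,1] 'a' = {B,S,T0}  orig:{B,S}
  T[2,2] 'c' = {T1}  orig:{}
  T[1,2] 'ac' = {A,B,C}

Original NTs in T[1,2] deriving "ac": ["A", "B", "C"]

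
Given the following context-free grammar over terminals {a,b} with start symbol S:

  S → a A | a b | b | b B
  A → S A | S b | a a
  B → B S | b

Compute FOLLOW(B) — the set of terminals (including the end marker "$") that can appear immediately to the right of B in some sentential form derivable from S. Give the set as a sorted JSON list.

FIRST iteration:
round 1:
  A via A→a a: +{a}
  B via B→b: +{b}
  S via S→a A: +{a}
  S via S→b: +{b}
  FIRST(S)={a,b}  FIRST(A)={a}  FIRST(B)={b}
round 2:
  A via A→S A: +{b}
  FIRST(S)={a,b}  FIRST(A)={a,b}  FIRST(B)={b}
round 3: done
  FIRST(S)={a,b}  FIRST(A)={a,b}  FIRST(B)={b}

Compute FOLLOW by fixpoint:
initialize: $ ∈ FOLLOW(S)
round 1:
  A→S A: FOLLOW(S) ⊇ FIRST(A) = {a,b}; new: +{a,b}
  B→B S: FOLLOW(B) ⊇ FIRST(S) = {a,b}; new: +{a,b}
  S→a A: FOLLOW(A) ⊇ FOLLOW(S) ⊇ {$,a,b}; new: +{$,a,b}
  S→b B: FOLLOW(B) ⊇ FOLLOW(S) ⊇ {$,a,b}; new: +{$}
  FOLLOW[S]={$,a,b}  FOLLOW[A]={$,a,b}  FOLLOW[B]={$,a,b}
round 2: (no change)
  FOLLOW[S]={$,a,b}  FOLLOW[A]={$,a,b}  FOLLOW[B]={$,a,b}

FOLLOW(B) = ["$", "a", "b"]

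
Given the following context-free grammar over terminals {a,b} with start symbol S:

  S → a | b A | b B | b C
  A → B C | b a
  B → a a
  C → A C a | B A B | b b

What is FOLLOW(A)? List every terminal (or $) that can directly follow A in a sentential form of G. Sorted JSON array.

FIRST sets, iterate to fixpoint:
round 1:
  A via A→b a: +{b}
  B via B→a a: +{a}
  C via C→A C a: +{b}
  C via C→B A B: +{a}
  S via S→a: +{a}
  S via S→b A: +{b}
  S: {a,b}  A: {b}  B: {a}  C: {a,b}
round 2:
  A via A→B C: +{a}
  S: {a,b}  A: {a,b}  B: {a}  C: {a,b}
round 3: (no change)
  S: {a,b}  A: {a,b}  B: {a}  C: {a,b}

FOLLOW sets:
seed FOLLOW(S) with $
round 1:
  A→B C: FOLLOW(B) ⊇ FIRST(C) = {a,b}; new: +{a,b}
  C→A C a: FOLLOW(A) ⊇ FIRST(C) = {a,b}; new: +{a,b}
  C→A C a: FOLLOW(C) ⊇ FIRST(a) = {a}; new: +{a}
  S→b A: FOLLOW(A) ⊇ FOLLOW(S) ⊇ {$}; new: +{$}
  S→b B: FOLLOW(B) ⊇ FOLLOW(S) ⊇ {$}; new: +{$}
  S→b C: FOLLOW(C) ⊇ FOLLOW(S) ⊇ {$}; new: +{$}
  FOLLOW[S]={$}  FOLLOW[A]={$,a,b}  FOLLOW[B]={$,a,b}  FOLLOW[C]={$,a}
round 2:
  A→B C: FOLLOW(C) ⊇ FOLLOW(A) ⊇ {$,a,b}; new: +{b}
  FOLLOW[S]={$}  FOLLOW[A]={$,a,b}  FOLLOW[B]={$,a,b}  FOLLOW[C]={$,a,b}
round 3: (no change)
  FOLLOW[S]={$}  FOLLOW[A]={$,a,b}  FOLLOW[B]={$,a,b}  FOLLOW[C]={$,a,b}

FOLLOW(A) = ["$", "a", "b"]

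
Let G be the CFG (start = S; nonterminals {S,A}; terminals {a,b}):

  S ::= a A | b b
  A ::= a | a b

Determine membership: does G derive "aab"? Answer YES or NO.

CNF form of G:
  S -> T0 A | T1 T1
  A -> T0 T1 | a
  T0 -> a
  T1 -> b

CYK table (by increasing span):
  [0..0]={A,T0}  "a"  orig:{A}
  [1..1]={A,T0}  "a"  orig:{A}
  [2..2]={T1}  "b"  orig:{}
  [0..1]={S}  "aa"
  [1..2]={A}  "ab"
  [0..2]={S}  "aab"

S ∈ T[0,2] ⇒ YES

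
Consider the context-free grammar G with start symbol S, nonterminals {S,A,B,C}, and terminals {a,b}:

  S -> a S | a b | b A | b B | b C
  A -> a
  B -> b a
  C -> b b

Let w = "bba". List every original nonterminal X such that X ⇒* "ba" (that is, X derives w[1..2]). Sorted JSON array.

CNF form of G:
  S -> T0 A | T0 B | T0 C | T1 S | T1 T0
  A -> a
  B -> T0 T1
  C -> T0 T0
  T0 -> b
  T1 -> a

Fill CYK table bottom-up, restricted to cells inside w[1..2]:
  [1..1]={T0}  "b"  orig:{}
  [2..2]={A,T1}  "a"  orig:{A}
  [1..2]={B,S}  "ba"

Original NTs in T[1,2] deriving "ba": ["B", "S"]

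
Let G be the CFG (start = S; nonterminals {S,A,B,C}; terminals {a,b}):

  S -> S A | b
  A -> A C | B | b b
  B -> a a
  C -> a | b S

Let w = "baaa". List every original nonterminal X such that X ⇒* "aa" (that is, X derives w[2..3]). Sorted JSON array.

Convert to CNF:
  S -> S A | b
  A -> A C | T0 T0 | T1 T1
  B -> T0 T0
  C -> T1 S | a
  T0 -> a
  T1 -> b

Fill CYK table bottom-up — only the sub-triangle for w[2..3]:
  [2..2]={C,T0}  "a"  orig:{C}
  [3..3]={C,T0}  "a"  orig:{C}
  [2..3]={A,B}  "aa"

Original NTs in T[2,3] deriving "aa": ["A", "B"]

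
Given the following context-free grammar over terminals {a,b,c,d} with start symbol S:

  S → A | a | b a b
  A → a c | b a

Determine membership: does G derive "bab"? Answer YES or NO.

CNF form of G:
  S -> T0 T1 | T2 T0 | T2 X3 | a
  A -> T0 T1 | T2 T0
  T0 -> a
  T1 -> c
  T2 -> b
  X3 -> T0 T2

CYK fill:
  [0..0]={T2}  "b"  orig:{}
  [1..1]={S,T0}  "a"  orig:{S}
  [2..2]={T2}  "b"  orig:{}
  [0..1]={A,S}  "ba"
  [1..2]={X3}  "ab"  orig:{}
  [0..2]={S}  "bab"

S ∈ T[0,2] ⇒ YES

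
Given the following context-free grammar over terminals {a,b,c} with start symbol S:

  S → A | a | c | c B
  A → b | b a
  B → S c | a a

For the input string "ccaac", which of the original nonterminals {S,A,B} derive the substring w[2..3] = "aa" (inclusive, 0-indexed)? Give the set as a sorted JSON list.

CNF form of G:
  S -> T0 T1 | T2 B | a | b | c
  A -> T0 T1 | b
  B -> S T2 | T1 T1
  T0 -> b
  T1 -> a
  T2 -> c

CYK fill (cells [i..j] with 2 ≤ i ≤ j ≤ 3 only):
  cell(2,2) a: {S,T1}  orig:{S}
  cell(3,3) a: {S,T1}  orig:{S}
  cell(2,3) aa: {B}

Original NTs in T[2,3] deriving "aa": ["B"]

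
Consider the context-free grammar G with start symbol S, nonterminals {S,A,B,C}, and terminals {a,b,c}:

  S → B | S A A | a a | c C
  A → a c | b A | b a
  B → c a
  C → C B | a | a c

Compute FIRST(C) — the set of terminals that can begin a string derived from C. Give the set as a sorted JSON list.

FIRST iteration:
round 1:
  A via A→a c: +{a}
  A via A→b A: +{b}
  B via B→c a: +{c}
  C via C→a: +{a}
  S via S→B: +{c}
  S via S→a a: +{a}
  FIRST[S]={a,c}  FIRST[A]={a,b}  FIRST[B]={c}  FIRST[C]={a}
round 2: (stable)
  FIRST[S]={a,c}  FIRST[A]={a,b}  FIRST[B]={c}  FIRST[C]={a}

FIRST(C) = ["a"]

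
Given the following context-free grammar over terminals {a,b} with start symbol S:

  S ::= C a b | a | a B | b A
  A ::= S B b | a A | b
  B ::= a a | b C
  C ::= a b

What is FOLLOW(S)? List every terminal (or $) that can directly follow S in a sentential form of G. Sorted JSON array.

Compute FIRST by fixpoint:
iter 1:
  A via A→a A: +{a}
  A via A→b: +{b}
  B via B→a a: +{a}
  B via B→b C: +{b}
  C via C→a b: +{a}
  S via S→C a b: +{a}
  S via S→b A: +{b}
  FIRST[S]={a,b}  FIRST[A]={a,b}  FIRST[B]={a,b}  FIRST[C]={a}
iter 2: — fixpoint
  FIRST[S]={a,b}  FIRST[A]={a,b}  FIRST[B]={a,b}  FIRST[C]={a}

Compute FOLLOW by fixpoint:
FOLLOW(S) := {$}
iter 1:
  A→S B b: FOLLOW(S) ⊇ FIRST(B) = {a,b}; new: +{a,b}
  A→S B b: FOLLOW(B) ⊇ FIRST(b) = {b}; new: +{b}
  B→b C: FOLLOW(C) ⊇ FOLLOW(B) ⊇ {b}; new: +{b}
  S→C a b: FOLLOW(C) ⊇ FIRST(a) = {a}; new: +{a}
  S→a B: FOLLOW(B) ⊇ FOLLOW(S) ⊇ {$,a,b}; new: +{$,a}
  S→b A: FOLLOW(A) ⊇ FOLLOW(S) ⊇ {$,a,b}; new: +{$,a,b}
  FOLLOW[S]={$,a,b}  FOLLOW[A]={$,a,b}  FOLLOW[B]={$,a,b}  FOLLOW[C]={a,b}
iter 2:
  B→b C: FOLLOW(C) ⊇ FOLLOW(B) ⊇ {$,a,b}; new: +{$}
  FOLLOW[S]={$,a,b}  FOLLOW[A]={$,a,b}  FOLLOW[B]={$,a,b}  FOLLOW[C]={$,a,b}
iter 3: done
  FOLLOW[S]={$,a,b}  FOLLOW[A]={$,a,b}  FOLLOW[B]={$,a,b}  FOLLOW[C]={$,a,b}

FOLLOW(S) = ["$", "a", "b"]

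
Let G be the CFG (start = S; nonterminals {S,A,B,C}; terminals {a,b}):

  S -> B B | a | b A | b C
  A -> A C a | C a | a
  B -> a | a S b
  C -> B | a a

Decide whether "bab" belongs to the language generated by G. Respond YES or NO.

Convert to CNF:
  S -> B B | T1 A | T1 C | a
  A -> A X2 | C T0 | a
  B -> T0 X3 | a
  C -> T0 T0 | T0 X4 | a
  T0 -> a
  T1 -> b
  X2 -> C T0
  X3 -> S T1
  X4 -> S T1

CYK fill:
  cell(0,0) b: {T1}  orig:{}
  cell(1,1) a: {A,B,C,S,T0}  orig:{A,B,C,S}
  cell(2,2) b: {T1}  orig:{}
  cell(0,1) ba: {S}
  cell(1,2) ab: {X3,X4}  orig:{}
  cell(0,2) bab: {X3,X4}  orig:{}

S ∉ T[0,2] ⇒ NO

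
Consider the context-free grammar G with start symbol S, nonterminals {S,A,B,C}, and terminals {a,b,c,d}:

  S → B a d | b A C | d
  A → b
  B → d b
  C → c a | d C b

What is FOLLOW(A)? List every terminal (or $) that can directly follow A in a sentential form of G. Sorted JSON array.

FIRST sets, iterate to fixpoint:
round 1:
  A via A→b: +{b}
  B via B→d b: +{d}
  C via C→c a: +{c}
  C via C→d C b: +{d}
  S via S→B a d: +{d}
  S via S→b A C: +{b}
  S: {b,d}  A: {b}  B: {d}  C: {c,d}
round 2: (no change)
  S: {b,d}  A: {b}  B: {d}  C: {c,d}

FOLLOW iteration:
seed FOLLOW(S) with $
iter 1:
  C→d C b: FOLLOW(C) ⊇ FIRST(b) = {b}; new: +{b}
  S→B a d: FOLLOW(B) ⊇ FIRST(a) = {a}; new: +{a}
  S→b A C: FOLLOW(A) ⊇ FIRST(C) = {c,d}; new: +{c,d}
  S→b A C: FOLLOW(C) ⊇ FOLLOW(S) ⊇ {$}; new: +{$}
  FOLLOW[S]={$}  FOLLOW[A]={c,d}  FOLLOW[B]={a}  FOLLOW[C]={$,b}
iter 2: (no change)
  FOLLOW[S]={$}  FOLLOW[A]={c,d}  FOLLOW[B]={a}  FOLLOW[C]={$,b}

FOLLOW(A) = ["c", "d"]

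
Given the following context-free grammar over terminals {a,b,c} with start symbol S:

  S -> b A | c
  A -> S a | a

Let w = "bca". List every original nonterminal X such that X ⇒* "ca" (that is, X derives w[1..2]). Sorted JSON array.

Convert to CNF:
  S -> T1 A | c
  A -> S T0 | a
  T0 -> a
  T1 -> b

Fill CYK table bottom-up — only the sub-triangle for w[1..2]:
  [1..1]={S}  "c"
  [2..2]={A,T0}  "a"  orig:{A}
  [1..2]={A}  "ca"

Original NTs in T[1,2] deriving "ca": ["A"]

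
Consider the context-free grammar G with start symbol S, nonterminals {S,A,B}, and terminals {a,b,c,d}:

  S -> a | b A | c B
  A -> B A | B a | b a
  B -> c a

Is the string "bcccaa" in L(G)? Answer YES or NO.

CNF form of G:
  S -> T1 A | T2 B | a
  A -> B A | B T0 | T1 T0
  B -> T2 T0
  T0 -> a
  T1 -> b
  T2 -> c

CYK table (by increasing span):
  T[0,0] 'b' = {T1}  orig:{}
  T[1,1] 'c' = {T2}  orig:{}
  T[2,2] 'c' = {T2}  orig:{}
  T[3,3] 'c' = {T2}  orig:{}
  T[4,4] 'a' = {S,T0}  orig:{S}
  T[5,5] 'a' = {S,T0}  orig:{S}
  T[0,1] 'bc' = ∅
  T[1,2] 'cc' = ∅
  T[2,3] 'cc' = ∅
  T[3,4] 'ca' = {B}
  T[4,5] 'aa' = ∅
  T[0,2] 'bcc' = ∅
  T[1,3] 'ccc' = ∅
  T[2,4] 'cca' = {S}
  T[3,5] 'caa' = {A}
  T[0,3] 'bccc' = ∅
  T[1,4] 'ccca' = ∅
  T[2,5] 'ccaa' = ∅
  T[0,4] 'bccca' = ∅
  T[1,5] 'cccaa' = ∅
  T[0,5] 'bcccaa' = ∅

S ∉ T[0,5] ⇒ NO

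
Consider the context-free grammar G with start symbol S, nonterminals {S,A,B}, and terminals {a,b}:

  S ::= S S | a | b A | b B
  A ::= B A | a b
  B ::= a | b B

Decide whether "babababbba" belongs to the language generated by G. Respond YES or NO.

CNF form of G:
  S -> S S | T1 A | T1 B | a
  A -> B A | T0 T1
  B -> T1 B | a
  T0 -> a
  T1 -> b

CYK fill:
  [0..0]={T1}  "b"  orig:{}
  [1..1]={B,S,T0}  "a"  orig:{B,S}
  [2..2]={T1}  "b"  orig:{}
  [3..3]={B,S,T0}  "a"  orig:{B,S}
  [4..4]={T1}  "b"  orig:{}
  [5..5]={B,S,T0}  "a"  orig:{B,S}
  [6..6]={T1}  "b"  orig:{}
  [7..7]={T1}  "b"  orig:{}
  [8..8]={T1}  "b"  orig:{}
  [9..9]={B,S,T0}  "a"  orig:{B,S}
  [0..1]={B,S}  "ba"
  [1..2]={A}  "ab"
  [2..3]={B,S}  "ba"
  [3..4]={A}  "ab"
  [4..5]={B,S}  "ba"
  [5..6]={A}  "ab"
  [6..7]=∅  "bb"
  [7..8]=∅  "bb"
  [8..9]={B,S}  "ba"
  [0..2]={S}  "bab"
  [1..3]={S}  "aba"
  [2..4]={S}  "bab"
  [3..5]={S}  "aba"
  [4..6]={S}  "bab"
  [5..7]=∅  "abb"
  [6..8]=∅  "bbb"
  [7..9]={B,S}  "bba"
  [0..3]={S}  "baba"
  [1..4]={S}  "abab"
  [2..5]={S}  "baba"
  [3..6]={S}  "abab"
  [4..7]=∅  "babb"
  [5..8]=∅  "abbb"
  [6..9]={B,S}  "bbba"
  [0..4]={S}  "babab"
  [1..5]={S}  "ababa"
  [2..6]={S}  "babab"
  [3..7]=∅  "ababb"
  [4..8]=∅  "babbb"
  [5..9]={S}  "abbba"
  [0..5]={S}  "bababa"
  [1..6]={S}  "ababab"
  [2..7]=∅  "bababb"
  [3..8]=∅  "ababbb"
  [4..9]={S}  "babbba"
  [0..6]={S}  "bababab"
  [1..7]=∅  "abababb"
  [2..8]=∅  "bababbb"
  [3..9]={S}  "ababbba"
  [0..7]=∅  "babababb"
  [1..8]=∅  "abababbb"
  [2..9]={S}  "bababbba"
  [0..8]=∅  "babababbb"
  [1..9]={S}  "abababbba"
  [0..9]={S}  "babababbba"

S ∈ T[0,9] ⇒ YES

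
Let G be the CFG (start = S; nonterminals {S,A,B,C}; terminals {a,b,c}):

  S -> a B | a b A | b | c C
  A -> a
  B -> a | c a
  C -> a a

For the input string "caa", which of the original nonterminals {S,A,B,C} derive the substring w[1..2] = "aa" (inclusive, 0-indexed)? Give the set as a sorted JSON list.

Convert to CNF:
  S -> T0 C | T1 B | T1 X3 | b
  A -> a
  B -> T0 T1 | a
  C -> T1 T1
  T0 -> c
  T1 -> a
  T2 -> b
  X3 -> T2 A

CYK table (by increasing span) — only the sub-triangle for w[1..2]:
  T[1,1] 'a' = {A,B,T1}  orig:{A,B}
  T[2,2] 'a' = {A,B,T1}  orig:{A,B}
  T[1,2] 'aa' = {C,S}

Original NTs in T[1,2] deriving "aa": ["C", "S"]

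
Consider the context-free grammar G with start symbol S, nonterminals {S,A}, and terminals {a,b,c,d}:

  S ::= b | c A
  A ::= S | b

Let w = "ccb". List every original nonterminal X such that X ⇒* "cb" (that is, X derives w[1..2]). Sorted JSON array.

CNF form of G:
  S -> T0 A | b
  A -> T0 A | b
  T0 -> c

CYK fill (cells [i..j] with 1 ≤ i ≤ j ≤ 2 only):
  T[1,1] 'c' = {T0}  orig:{}
  T[2,2] 'b' = {A,S}
  T[1,2] 'cb' = {A,S}

Original NTs in T[1,2] deriving "cb": ["A", "S"]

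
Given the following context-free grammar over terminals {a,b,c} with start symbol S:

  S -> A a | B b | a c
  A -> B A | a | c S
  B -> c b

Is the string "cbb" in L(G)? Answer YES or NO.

Convert to CNF:
  S -> A T2 | B T1 | T2 T0
  A -> B A | T0 S | a
  B -> T0 T1
  T0 -> c
  T1 -> b
  T2 -> a

CYK table (by increasing span):
  cell(0,0) c: {T0}  orig:{}
  cell(1,1) b: {T1}  orig:{}
  cell(2,2) b: {T1}  orig:{}
  cell(0,1) cb: {B}
  cell(1,2) bb: ∅
  cell(0,2) cbb: {S}

S ∈ T[0,2] ⇒ YES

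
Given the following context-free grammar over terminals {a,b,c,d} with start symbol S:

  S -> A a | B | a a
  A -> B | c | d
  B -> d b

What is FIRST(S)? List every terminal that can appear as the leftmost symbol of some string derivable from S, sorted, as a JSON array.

Compute FIRST by fixpoint:
round 1:
  A via A→c: +{c}
  A via A→d: +{d}
  B via B→d b: +{d}
  S via S→A a: +{c,d}
  S via S→a a: +{a}
  S: {a,c,d}  A: {c,d}  B: {d}
round 2: — fixpoint
  S: {a,c,d}  A: {c,d}  B: {d}

FIRST(S) = ["a", "c", "d"]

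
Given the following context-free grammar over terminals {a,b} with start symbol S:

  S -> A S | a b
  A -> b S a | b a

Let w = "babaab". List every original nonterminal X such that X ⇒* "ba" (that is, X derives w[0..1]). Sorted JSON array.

CNF form of G:
  S -> A S | T1 T0
  A -> T0 T1 | T0 X2
  T0 -> b
  T1 -> a
  X2 -> S T1

CYK fill, restricted to cells inside w[0..1]:
  T[0,0] 'b' = {T0}  orig:{}
  T[1,1] 'a' = {T1}  orig:{}
  T[0,1] 'ba' = {A}

Original NTs in T[0,1] deriving "ba": ["A"]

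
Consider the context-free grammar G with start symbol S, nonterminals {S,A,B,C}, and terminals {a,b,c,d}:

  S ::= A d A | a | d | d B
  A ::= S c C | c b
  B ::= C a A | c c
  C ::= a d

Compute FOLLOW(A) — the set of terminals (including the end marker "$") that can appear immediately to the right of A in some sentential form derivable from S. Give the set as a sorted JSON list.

FIRST iteration:
[1]
  A via A→c b: +{c}
  B via B→c c: +{c}
  C via C→a d: +{a}
  S via S→A d A: +{c}
  S via S→a: +{a}
  S via S→d: +{d}
  FIRST[S]={a,c,d}  FIRST[A]={c}  FIRST[B]={c}  FIRST[C]={a}
[2]
  A via A→S c C: +{a,d}
  B via B→C a A: +{a}
  FIRST[S]={a,c,d}  FIRST[A]={a,c,d}  FIRST[B]={a,c}  FIRST[C]={a}
[3] (stable)
  FIRST[S]={a,c,d}  FIRST[A]={a,c,d}  FIRST[B]={a,c}  FIRST[C]={a}

FOLLOW iteration:
FOLLOW(S) := {$}
iter 1:
  A→S c C: FOLLOW(S) ⊇ FIRST(c) = {c}; new: +{c}
  B→C a A: FOLLOW(C) ⊇ FIRST(a) = {a}; new: +{a}
  S→A d A: FOLLOW(A) ⊇ FIRST(d) = {d}; new: +{d}
  S→A d A: FOLLOW(A) ⊇ FOLLOW(S) ⊇ {$,c}; new: +{$,c}
  S→d B: FOLLOW(B) ⊇ FOLLOW(S) ⊇ {$,c}; new: +{$,c}
  FOLLOW[S]={$,c}  FOLLOW[A]={$,c,d}  FOLLOW[B]={$,c}  FOLLOW[C]={a}
iter 2:
  A→S c C: FOLLOW(C) ⊇ FOLLOW(A) ⊇ {$,c,d}; new: +{$,c,d}
  FOLLOW[S]={$,c}  FOLLOW[A]={$,c,d}  FOLLOW[B]={$,c}  FOLLOW[C]={$,a,c,d}
iter 3: (no change)
  FOLLOW[S]={$,c}  FOLLOW[A]={$,c,d}  FOLLOW[B]={$,c}  FOLLOW[C]={$,a,c,d}

FOLLOW(A) = ["$", "c", "d"]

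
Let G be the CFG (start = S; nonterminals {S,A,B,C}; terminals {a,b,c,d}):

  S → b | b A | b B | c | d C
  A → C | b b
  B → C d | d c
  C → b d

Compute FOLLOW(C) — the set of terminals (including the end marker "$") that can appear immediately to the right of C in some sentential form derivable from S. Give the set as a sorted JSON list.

FIRST iteration:
[1]
  A via A→b b: +{b}
  B via B→d c: +{d}
  C via C→b d: +{b}
  S via S→b: +{b}
  S via S→c: +{c}
  S via S→d C: +{d}
  S: {b,c,d}  A: {b}  B: {d}  C: {b}
[2]
  B via B→C d: +{b}
  S: {b,c,d}  A: {b}  B: {b,d}  C: {b}
[3] — fixpoint
  S: {b,c,d}  A: {b}  B: {b,d}  C: {b}

Compute FOLLOW by fixpoint:
initialize: $ ∈ FOLLOW(S)
round 1:
  B→C d: FOLLOW(C) ⊇ FIRST(d) = {d}; new: +{d}
  S→b A: FOLLOW(A) ⊇ FOLLOW(S) ⊇ {$}; new: +{$}
  S→b B: FOLLOW(B) ⊇ FOLLOW(S) ⊇ {$}; new: +{$}
  S→d C: FOLLOW(C) ⊇ FOLLOW(S) ⊇ {$}; new: +{$}
  FOLLOW(S)={$}  FOLLOW(A)={$}  FOLLOW(B)={$}  FOLLOW(C)={$,d}
round 2: (stable)
  FOLLOW(S)={$}  FOLLOW(A)={$}  FOLLOW(B)={$}  FOLLOW(C)={$,d}

FOLLOW(C) = ["$", "d"]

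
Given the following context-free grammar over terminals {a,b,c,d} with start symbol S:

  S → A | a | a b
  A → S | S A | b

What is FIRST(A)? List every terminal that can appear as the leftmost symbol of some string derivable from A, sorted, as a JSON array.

FIRST iteration:
[1]
  A via A→b: +{b}
  S via S→A: +{b}
  S via S→a: +{a}
  FIRST(S)={a,b}  FIRST(A)={b}
[2]
  A via A→S: +{a}
  FIRST(S)={a,b}  FIRST(A)={a,b}
[3] (no change)
  FIRST(S)={a,b}  FIRST(A)={a,b}

FIRST(A) = ["a", "b"]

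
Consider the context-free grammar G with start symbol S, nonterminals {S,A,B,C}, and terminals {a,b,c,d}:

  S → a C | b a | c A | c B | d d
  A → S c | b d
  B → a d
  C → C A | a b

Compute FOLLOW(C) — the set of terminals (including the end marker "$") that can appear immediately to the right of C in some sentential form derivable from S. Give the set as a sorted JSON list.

FIRST iteration:
round 1:
  A via A→b d: +{b}
  B via B→a d: +{a}
  C via C→a b: +{a}
  S via S→a C: +{a}
  S via S→b a: +{b}
  S via S→c A: +{c}
  S via S→d d: +{d}
  FIRST[S]={a,b,c,d}  FIRST[A]={b}  FIRST[B]={a}  FIRST[C]={a}
round 2:
  A via A→S c: +{a,c,d}
  FIRST[S]={a,b,c,d}  FIRST[A]={a,b,c,d}  FIRST[B]={a}  FIRST[C]={a}
round 3: (stable)
  FIRST[S]={a,b,c,d}  FIRST[A]={a,b,c,d}  FIRST[B]={a}  FIRST[C]={a}

FOLLOW iteration:
initialize: $ ∈ FOLLOW(S)
iter 1:
  A→S c: FOLLOW(S) ⊇ FIRST(c) = {c}; new: +{c}
  C→C A: FOLLOW(C) ⊇ FIRST(A) = {a,b,c,d}; new: +{a,b,c,d}
  C→C A: FOLLOW(A) ⊇ FOLLOW(C) ⊇ {a,b,c,d}; new: +{a,b,c,d}
  S→a C: FOLLOW(C) ⊇ FOLLOW(S) ⊇ {$,c}; new: +{$}
  S→c A: FOLLOW(A) ⊇ FOLLOW(S) ⊇ {$,c}; new: +{$}
  S→c B: FOLLOW(B) ⊇ FOLLOW(S) ⊇ {$,c}; new: +{$,c}
  FOLLOW(S)={$,c}  FOLLOW(A)={$,a,b,c,d}  FOLLOW(B)={$,c}  FOLLOW(C)={$,a,b,c,d}
iter 2: done
  FOLLOW(S)={$,c}  FOLLOW(A)={$,a,b,c,d}  FOLLOW(B)={$,c}  FOLLOW(C)={$,a,b,c,d}

FOLLOW(C) = ["$", "a", "b", "c", "d"]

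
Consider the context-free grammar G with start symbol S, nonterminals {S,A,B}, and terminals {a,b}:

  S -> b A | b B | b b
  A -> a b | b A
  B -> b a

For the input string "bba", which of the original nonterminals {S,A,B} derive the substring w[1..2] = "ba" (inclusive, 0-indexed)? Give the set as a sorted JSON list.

Convert to CNF:
  S -> T1 A | T1 B | T1 T1
  A -> T0 T1 | T1 A
  B -> T1 T0
  T0 -> a
  T1 -> b

Fill CYK table bottom-up — only the sub-triangle for w[1..2]:
  [1..1]={T1}  "b"  orig:{}
  [2..2]={T0}  "a"  orig:{}
  [1..2]={B}  "ba"

Original NTs in T[1,2] deriving "ba": ["B"]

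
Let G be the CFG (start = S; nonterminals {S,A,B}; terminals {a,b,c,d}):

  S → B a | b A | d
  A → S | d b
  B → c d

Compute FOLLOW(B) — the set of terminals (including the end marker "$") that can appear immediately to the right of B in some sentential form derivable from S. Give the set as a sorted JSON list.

Compute FIRST by fixpoint:
[1]
  A via A→d b: +{d}
  B via B→c d: +{c}
  S via S→B a: +{c}
  S via S→b A: +{b}
  S via S→d: +{d}
  FIRST(S)={b,c,d}  FIRST(A)={d}  FIRST(B)={c}
[2]
  A via A→S: +{b,c}
  FIRST(S)={b,c,d}  FIRST(A)={b,c,d}  FIRST(B)={c}
[3] — fixpoint
  FIRST(S)={b,c,d}  FIRST(A)={b,c,d}  FIRST(B)={c}

FOLLOW iteration:
seed FOLLOW(S) with $
pass 1:
  S→B a: FOLLOW(B) ⊇ FIRST(a) = {a}; new: +{a}
  S→b A: FOLLOW(A) ⊇ FOLLOW(S) ⊇ {$}; new: +{$}
  FOLLOW[S]={$}  FOLLOW[A]={$}  FOLLOW[B]={a}
pass 2: done
  FOLLOW[S]={$}  FOLLOW[A]={$}  FOLLOW[B]={a}

FOLLOW(B) = ["a"]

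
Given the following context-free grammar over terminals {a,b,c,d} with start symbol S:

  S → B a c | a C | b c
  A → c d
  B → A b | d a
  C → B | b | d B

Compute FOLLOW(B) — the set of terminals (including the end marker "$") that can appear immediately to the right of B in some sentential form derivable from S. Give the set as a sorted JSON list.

FIRST sets, iterate to fixpoint:
pass 1:
  A via A→c d: +{c}
  B via B→A b: +{c}
  B via B→d a: +{d}
  C via C→B: +{c,d}
  C via C→b: +{b}
  S via S→B a c: +{c,d}
  S via S→a C: +{a}
  S via S→b c: +{b}
  FIRST[S]={a,b,c,d}  FIRST[A]={c}  FIRST[B]={c,d}  FIRST[C]={b,c,d}
pass 2: (stable)
  FIRST[S]={a,b,c,d}  FIRST[A]={c}  FIRST[B]={c,d}  FIRST[C]={b,c,d}

FOLLOW sets:
FOLLOW(S) := {$}
round 1:
  B→A b: FOLLOW(A) ⊇ FIRST(b) = {b}; new: +{b}
  S→B a c: FOLLOW(B) ⊇ FIRST(a) = {a}; new: +{a}
  S→a C: FOLLOW(C) ⊇ FOLLOW(S) ⊇ {$}; new: +{$}
  FOLLOW[S]={$}  FOLLOW[A]={b}  FOLLOW[B]={a}  FOLLOW[C]={$}
round 2:
  C→B: FOLLOW(B) ⊇ FOLLOW(C) ⊇ {$}; new: +{$}
  FOLLOW[S]={$}  FOLLOW[A]={b}  FOLLOW[B]={$,a}  FOLLOW[C]={$}
round 3: (no change)
  FOLLOW[S]={$}  FOLLOW[A]={b}  FOLLOW[B]={$,a}  FOLLOW[C]={$}

FOLLOW(B) = ["$", "a"]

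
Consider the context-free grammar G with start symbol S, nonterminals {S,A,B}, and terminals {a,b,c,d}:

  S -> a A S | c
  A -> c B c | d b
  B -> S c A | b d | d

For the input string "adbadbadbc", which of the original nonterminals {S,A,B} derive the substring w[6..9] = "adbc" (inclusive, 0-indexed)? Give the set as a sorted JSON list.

CNF form of G:
  S -> T3 X6 | c
  A -> T0 X4 | T1 T2
  B -> S X5 | T2 T1 | d
  T0 -> c
  T1 -> d
  T2 -> b
  T3 -> a
  X4 -> B T0
  X5 -> T0 A
  X6 -> A S

CYK table (by increasing span), restricted to cells inside w[6..9]:
  cell(6,6) a: {T3}  orig:{}
  cell(7,7) d: {B,T1}  orig:{B}
  cell(8,8) b: {T2}  orig:{}
  cell(9,9) c: {S,T0}  orig:{S}
  cell(6,7) ad: ∅
  cell(7,8) db: {A}
  cell(8,9) bc: ∅
  cell(6,8) adb: ∅
  cell(7,9) dbc: {X6}  orig:{}
  cell(6,9) adbc: {S}

Original NTs in T[6,9] deriving "adbc": ["S"]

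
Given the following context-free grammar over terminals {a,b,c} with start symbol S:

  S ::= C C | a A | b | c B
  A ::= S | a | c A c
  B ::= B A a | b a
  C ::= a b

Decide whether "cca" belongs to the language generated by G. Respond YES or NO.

Convert to CNF:
  S -> C C | T0 A | T1 B | b
  A -> C C | T0 A | T1 B | T1 X3 | a | b
  B -> B X4 | T2 T0
  C -> T0 T2
  T0 -> a
  T1 -> c
  T2 -> b
  X3 -> A T1
  X4 -> A T0

Fill CYK table bottom-up:
  [0..0]={T1}  "c"  orig:{}
  [1..1]={T1}  "c"  orig:{}
  [2..2]={A,T0}  "a"  orig:{A}
  [0..1]=∅  "cc"
  [1..2]=∅  "ca"
  [0..2]=∅  "cca"

S ∉ T[0,2] ⇒ NO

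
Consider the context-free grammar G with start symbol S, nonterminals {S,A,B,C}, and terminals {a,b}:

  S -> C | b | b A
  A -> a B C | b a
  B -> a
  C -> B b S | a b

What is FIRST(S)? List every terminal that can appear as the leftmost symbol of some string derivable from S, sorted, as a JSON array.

FIRST sets, iterate to fixpoint:
[1]
  A via A→a B C: +{a}
  A via A→b a: +{b}
  B via B→a: +{a}
  C via C→B b S: +{a}
  S via S→C: +{a}
  S via S→b: +{b}
  FIRST[S]={a,b}  FIRST[A]={a,b}  FIRST[B]={a}  FIRST[C]={a}
[2] — fixpoint
  FIRST[S]={a,b}  FIRST[A]={a,b}  FIRST[B]={a}  FIRST[C]={a}

FIRST(S) = ["a", "b"]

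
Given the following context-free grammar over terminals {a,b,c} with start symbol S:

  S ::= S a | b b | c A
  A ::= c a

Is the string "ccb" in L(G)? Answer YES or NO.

CNF form of G:
  S -> S T1 | T0 A | T2 T2
  A -> T0 T1
  T0 -> c
  T1 -> a
  T2 -> b

CYK fill:
  [0..0]={T0}  "c"  orig:{}
  [1..1]={T0}  "c"  orig:{}
  [2..2]={T2}  "b"  orig:{}
  [0..1]=∅  "cc"
  [1..2]=∅  "cb"
  [0..2]=∅  "ccb"

S ∉ T[0,2] ⇒ NO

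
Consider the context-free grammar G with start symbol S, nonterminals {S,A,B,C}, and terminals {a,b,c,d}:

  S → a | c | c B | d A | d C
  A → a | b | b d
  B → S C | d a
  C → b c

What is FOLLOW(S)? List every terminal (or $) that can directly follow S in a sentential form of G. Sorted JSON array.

Compute FIRST by fixpoint:
pass 1:
  A via A→a: +{a}
  A via A→b: +{b}
  B via B→d a: +{d}
  C via C→b c: +{b}
  S via S→a: +{a}
  S via S→c: +{c}
  S via S→d A: +{d}
  FIRST[S]={a,c,d}  FIRST[A]={a,b}  FIRST[B]={d}  FIRST[C]={b}
pass 2:
  B via B→S C: +{a,c}
  FIRST[S]={a,c,d}  FIRST[A]={a,b}  FIRST[B]={a,c,d}  FIRST[C]={b}
pass 3: (no change)
  FIRST[S]={a,c,d}  FIRST[A]={a,b}  FIRST[B]={a,c,d}  FIRST[C]={b}

FOLLOW sets:
FOLLOW(S) := {$}
[1]
  B→S C: FOLLOW(S) ⊇ FIRST(C) = {b}; new: +{b}
  S→c B: FOLLOW(B) ⊇ FOLLOW(S) ⊇ {$,b}; new: +{$,b}
  S→d A: FOLLOW(A) ⊇ FOLLOW(S) ⊇ {$,b}; new: +{$,b}
  S→d C: FOLLOW(C) ⊇ FOLLOW(S) ⊇ {$,b}; new: +{$,b}
  S: {$,b}  A: {$,b}  B: {$,b}  C: {$,b}
[2] done
  S: {$,b}  A: {$,b}  B: {$,b}  C: {$,b}

FOLLOW(S) = ["$", "b"]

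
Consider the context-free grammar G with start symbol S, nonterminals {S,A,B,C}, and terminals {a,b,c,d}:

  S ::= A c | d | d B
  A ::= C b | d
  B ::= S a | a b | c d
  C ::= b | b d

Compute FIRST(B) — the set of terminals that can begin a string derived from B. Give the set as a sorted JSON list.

Compute FIRST by fixpoint:
round 1:
  A via A→d: +{d}
  B via B→a b: +{a}
  B via B→c d: +{c}
  C via C→b: +{b}
  S via S→A c: +{d}
  FIRST(S)={d}  FIRST(A)={d}  FIRST(B)={a,c}  FIRST(C)={b}
round 2:
  A via A→C b: +{b}
  B via B→S a: +{d}
  S via S→A c: +{b}
  FIRST(S)={b,d}  FIRST(A)={b,d}  FIRST(B)={a,c,d}  FIRST(C)={b}
round 3:
  B via B→S a: +{b}
  FIRST(S)={b,d}  FIRST(A)={b,d}  FIRST(B)={a,b,c,d}  FIRST(C)={b}
round 4: — fixpoint
  FIRST(S)={b,d}  FIRST(A)={b,d}  FIRST(B)={a,b,c,d}  FIRST(C)={b}

FIRST(B) = ["a", "b", "c", "d"]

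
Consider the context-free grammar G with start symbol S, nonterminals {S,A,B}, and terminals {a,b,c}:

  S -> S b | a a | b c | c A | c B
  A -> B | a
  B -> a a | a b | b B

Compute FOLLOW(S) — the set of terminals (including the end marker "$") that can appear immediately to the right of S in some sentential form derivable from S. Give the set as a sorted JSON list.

FIRST iteration:
pass 1:
  A via A→a: +{a}
  B via B→a a: +{a}
  B via B→b B: +{b}
  S via S→a a: +{a}
  S via S→b c: +{b}
  S via S→c A: +{c}
  FIRST(S)={a,b,c}  FIRST(A)={a}  FIRST(B)={a,b}
pass 2:
  A via A→B: +{b}
  FIRST(S)={a,b,c}  FIRST(A)={a,b}  FIRST(B)={a,b}
pass 3: done
  FIRST(S)={a,b,c}  FIRST(A)={a,b}  FIRST(B)={a,b}

FOLLOW iteration:
seed FOLLOW(S) with $
iter 1:
  S→S b: FOLLOW(S) ⊇ FIRST(b) = {b}; new: +{b}
  S→c A: FOLLOW(A) ⊇ FOLLOW(S) ⊇ {$,b}; new: +{$,b}
  S→c B: FOLLOW(B) ⊇ FOLLOW(S) ⊇ {$,b}; new: +{$,b}
  FOLLOW[S]={$,b}  FOLLOW[A]={$,b}  FOLLOW[B]={$,b}
iter 2: (stable)
  FOLLOW[S]={$,b}  FOLLOW[A]={$,b}  FOLLOW[B]={$,b}

FOLLOW(S) = ["$", "b"]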